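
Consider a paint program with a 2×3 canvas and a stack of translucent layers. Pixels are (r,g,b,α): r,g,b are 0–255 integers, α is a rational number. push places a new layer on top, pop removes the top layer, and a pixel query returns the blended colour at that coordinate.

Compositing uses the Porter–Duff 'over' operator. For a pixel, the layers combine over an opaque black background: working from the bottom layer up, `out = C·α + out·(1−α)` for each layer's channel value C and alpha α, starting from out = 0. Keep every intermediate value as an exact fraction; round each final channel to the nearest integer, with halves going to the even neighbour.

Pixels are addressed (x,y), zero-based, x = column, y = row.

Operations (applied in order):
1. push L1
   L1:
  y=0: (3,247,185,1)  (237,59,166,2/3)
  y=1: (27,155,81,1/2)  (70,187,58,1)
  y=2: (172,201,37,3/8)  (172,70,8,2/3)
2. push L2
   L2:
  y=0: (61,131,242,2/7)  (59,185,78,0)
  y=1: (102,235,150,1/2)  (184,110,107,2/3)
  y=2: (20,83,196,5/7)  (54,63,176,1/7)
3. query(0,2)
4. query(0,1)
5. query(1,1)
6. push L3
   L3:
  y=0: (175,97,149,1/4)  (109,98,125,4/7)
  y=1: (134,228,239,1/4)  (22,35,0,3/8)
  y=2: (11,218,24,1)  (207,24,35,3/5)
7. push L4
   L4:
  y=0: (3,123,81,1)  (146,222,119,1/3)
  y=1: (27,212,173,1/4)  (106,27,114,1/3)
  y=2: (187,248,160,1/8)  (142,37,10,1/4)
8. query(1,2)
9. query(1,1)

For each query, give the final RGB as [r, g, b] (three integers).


query (0,2) [L1,L2] — begin 0,0,0
after L1 α=3/8: [129/2, 603/8, 111/8]
after L2 α=5/7: [229/7, 2263/28, 4031/28]
rounded: [33, 81, 144]

at x=0,y=1 over L1,L2:
after L1 α=1/2: [27/2, 155/2, 81/2]
after L2 α=1/2: [231/4, 625/4, 381/4]
= [58, 156, 95]

at x=1,y=1 over L1,L2:
after L1 α=1: [70, 187, 58]
after L2 α=2/3: [146, 407/3, 272/3]
rounded: [146, 136, 91]

at x=1,y=2 over L1,L2,L3,L4:
L1 α=2/3: [344/3, 140/3, 16/3]
L2 α=1/7: [106, 49, 208/7]
L3 α=3/5: [833/5, 34, 1151/35]
L4 α=1/4: [3209/20, 139/4, 3803/140]
= [160, 35, 27]

query (1,1) [L1,L2,L3,L4] — begin 0,0,0
L1 α=1: [70, 187, 58]
L2 α=2/3: [146, 407/3, 272/3]
L3 α=3/8: [199/2, 1175/12, 170/3]
L4 α=1/3: [305/3, 1337/18, 682/9]
rounded: [102, 74, 76]


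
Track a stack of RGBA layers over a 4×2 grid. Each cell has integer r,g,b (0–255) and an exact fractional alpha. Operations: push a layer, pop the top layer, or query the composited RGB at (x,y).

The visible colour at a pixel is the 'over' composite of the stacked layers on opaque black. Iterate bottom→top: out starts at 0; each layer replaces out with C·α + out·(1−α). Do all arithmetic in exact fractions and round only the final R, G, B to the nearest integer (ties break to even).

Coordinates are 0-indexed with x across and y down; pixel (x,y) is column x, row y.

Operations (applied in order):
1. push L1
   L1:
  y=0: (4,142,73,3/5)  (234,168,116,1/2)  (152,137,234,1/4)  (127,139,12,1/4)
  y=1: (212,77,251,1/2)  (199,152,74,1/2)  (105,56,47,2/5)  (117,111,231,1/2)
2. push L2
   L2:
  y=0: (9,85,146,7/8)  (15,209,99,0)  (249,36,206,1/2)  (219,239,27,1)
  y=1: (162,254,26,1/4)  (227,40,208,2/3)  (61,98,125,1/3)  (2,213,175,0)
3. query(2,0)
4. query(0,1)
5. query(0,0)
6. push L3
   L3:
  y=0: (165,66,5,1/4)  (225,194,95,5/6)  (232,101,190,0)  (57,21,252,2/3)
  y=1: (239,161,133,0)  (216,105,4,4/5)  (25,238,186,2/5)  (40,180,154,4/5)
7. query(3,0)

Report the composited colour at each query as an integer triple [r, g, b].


(2,0) stack=L1,L2; from [0,0,0]:
L1 α=1/4: [38, 137/4, 117/2]
L2 α=1/2: [287/2, 281/8, 529/4]
rounded: [144, 35, 132]

(0,1) stack=L1,L2; from [0,0,0]:
after L1 α=1/2: [106, 77/2, 251/2]
after L2 α=1/4: [120, 739/8, 805/8]
= [120, 92, 101]

query (0,0) [L1,L2] — begin 0,0,0
after L1 α=3/5: [12/5, 426/5, 219/5]
after L2 α=7/8: [327/40, 3401/40, 5329/40]
rounded: [8, 85, 133]

(3,0) stack=L1,L2,L3; from [0,0,0]:
L1 α=1/4: [127/4, 139/4, 3]
L2 α=1: [219, 239, 27]
L3 α=2/3: [111, 281/3, 177]
→ [111, 94, 177]


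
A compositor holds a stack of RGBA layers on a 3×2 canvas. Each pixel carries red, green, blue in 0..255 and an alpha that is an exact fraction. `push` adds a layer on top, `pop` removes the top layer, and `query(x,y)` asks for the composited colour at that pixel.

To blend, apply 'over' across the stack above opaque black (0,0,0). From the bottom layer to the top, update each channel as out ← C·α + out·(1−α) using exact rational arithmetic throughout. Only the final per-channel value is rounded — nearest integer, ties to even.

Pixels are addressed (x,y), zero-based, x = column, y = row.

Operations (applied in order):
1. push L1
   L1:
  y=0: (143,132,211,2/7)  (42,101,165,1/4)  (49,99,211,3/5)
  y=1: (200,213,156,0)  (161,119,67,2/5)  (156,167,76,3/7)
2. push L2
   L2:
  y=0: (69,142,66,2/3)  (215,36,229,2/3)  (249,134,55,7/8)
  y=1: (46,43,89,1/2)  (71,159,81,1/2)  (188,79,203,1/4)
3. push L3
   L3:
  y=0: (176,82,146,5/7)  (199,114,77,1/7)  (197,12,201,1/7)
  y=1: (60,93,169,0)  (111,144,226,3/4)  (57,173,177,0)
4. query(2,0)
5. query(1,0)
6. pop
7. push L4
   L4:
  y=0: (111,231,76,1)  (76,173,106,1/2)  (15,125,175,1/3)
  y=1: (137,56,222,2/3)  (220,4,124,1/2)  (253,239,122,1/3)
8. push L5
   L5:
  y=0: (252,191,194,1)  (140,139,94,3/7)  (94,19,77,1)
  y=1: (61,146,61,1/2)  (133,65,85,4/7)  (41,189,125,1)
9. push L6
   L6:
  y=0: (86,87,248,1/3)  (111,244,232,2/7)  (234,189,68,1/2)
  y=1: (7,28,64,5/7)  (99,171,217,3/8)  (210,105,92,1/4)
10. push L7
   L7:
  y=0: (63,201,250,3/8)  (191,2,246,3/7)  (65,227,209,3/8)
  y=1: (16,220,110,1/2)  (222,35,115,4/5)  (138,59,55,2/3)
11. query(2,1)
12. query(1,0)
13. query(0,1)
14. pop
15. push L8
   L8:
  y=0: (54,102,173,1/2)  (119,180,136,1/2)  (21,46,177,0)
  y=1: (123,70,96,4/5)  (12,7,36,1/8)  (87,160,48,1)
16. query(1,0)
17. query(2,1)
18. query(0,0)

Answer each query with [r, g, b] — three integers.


(2,0) stack=L1,L2,L3; from [0,0,0]:
+L1 (α=3/5) → [147/5, 297/5, 633/5]
+L2 (α=7/8) → [4431/20, 4987/40, 1279/20]
+L3 (α=1/7) → [15263/70, 15201/140, 5847/70]
→ [218, 109, 84]

(1,0) stack=L1,L2,L3; from [0,0,0]:
L1 α=1/4: [21/2, 101/4, 165/4]
L2 α=2/3: [881/6, 389/12, 1997/12]
L3 α=1/7: [1080/7, 617/14, 2151/14]
= [154, 44, 154]

at x=2,y=1 over L1,L2,L4,L5,L6,L7:
+L1 (α=3/7) → [468/7, 501/7, 228/7]
+L2 (α=1/4) → [680/7, 514/7, 2105/28]
+L4 (α=1/3) → [3131/21, 2701/21, 1271/14]
+L5 (α=1) → [41, 189, 125]
+L6 (α=1/4) → [333/4, 168, 467/4]
+L7 (α=2/3) → [479/4, 286/3, 907/12]
rounded: [120, 95, 76]

(1,0) stack=L1,L2,L4,L5,L6,L7; from [0,0,0]:
after L1 α=1/4: [21/2, 101/4, 165/4]
after L2 α=2/3: [881/6, 389/12, 1997/12]
after L4 α=1/2: [1337/12, 2465/24, 3269/24]
after L5 α=3/7: [371/3, 4967/42, 4961/42]
after L6 α=2/7: [2521/21, 45331/294, 44293/294]
after L7 α=3/7: [22117/147, 91544/1029, 197072/1029]
→ [150, 89, 192]

query (0,1) [L1,L2,L4,L5,L6,L7] — begin 0,0,0
after L1 α=0: [0, 0, 0]
after L2 α=1/2: [23, 43/2, 89/2]
after L4 α=2/3: [99, 89/2, 977/6]
after L5 α=1/2: [80, 381/4, 1343/12]
after L6 α=5/7: [195/7, 661/14, 3263/42]
after L7 α=1/2: [307/14, 3741/28, 7883/84]
= [22, 134, 94]

(1,0) stack=L1,L2,L4,L5,L6,L8; from [0,0,0]:
L1 α=1/4: [21/2, 101/4, 165/4]
L2 α=2/3: [881/6, 389/12, 1997/12]
L4 α=1/2: [1337/12, 2465/24, 3269/24]
L5 α=3/7: [371/3, 4967/42, 4961/42]
L6 α=2/7: [2521/21, 45331/294, 44293/294]
L8 α=1/2: [2510/21, 98251/588, 84277/588]
rounded: [120, 167, 143]

query (2,1) [L1,L2,L4,L5,L6,L8] — begin 0,0,0
L1 α=3/7: [468/7, 501/7, 228/7]
L2 α=1/4: [680/7, 514/7, 2105/28]
L4 α=1/3: [3131/21, 2701/21, 1271/14]
L5 α=1: [41, 189, 125]
L6 α=1/4: [333/4, 168, 467/4]
L8 α=1: [87, 160, 48]
rounded: [87, 160, 48]

at x=0,y=0 over L1,L2,L4,L5,L6,L8:
after L1 α=2/7: [286/7, 264/7, 422/7]
after L2 α=2/3: [1252/21, 2252/21, 1346/21]
after L4 α=1: [111, 231, 76]
after L5 α=1: [252, 191, 194]
after L6 α=1/3: [590/3, 469/3, 212]
after L8 α=1/2: [376/3, 775/6, 385/2]
rounded: [125, 129, 192]


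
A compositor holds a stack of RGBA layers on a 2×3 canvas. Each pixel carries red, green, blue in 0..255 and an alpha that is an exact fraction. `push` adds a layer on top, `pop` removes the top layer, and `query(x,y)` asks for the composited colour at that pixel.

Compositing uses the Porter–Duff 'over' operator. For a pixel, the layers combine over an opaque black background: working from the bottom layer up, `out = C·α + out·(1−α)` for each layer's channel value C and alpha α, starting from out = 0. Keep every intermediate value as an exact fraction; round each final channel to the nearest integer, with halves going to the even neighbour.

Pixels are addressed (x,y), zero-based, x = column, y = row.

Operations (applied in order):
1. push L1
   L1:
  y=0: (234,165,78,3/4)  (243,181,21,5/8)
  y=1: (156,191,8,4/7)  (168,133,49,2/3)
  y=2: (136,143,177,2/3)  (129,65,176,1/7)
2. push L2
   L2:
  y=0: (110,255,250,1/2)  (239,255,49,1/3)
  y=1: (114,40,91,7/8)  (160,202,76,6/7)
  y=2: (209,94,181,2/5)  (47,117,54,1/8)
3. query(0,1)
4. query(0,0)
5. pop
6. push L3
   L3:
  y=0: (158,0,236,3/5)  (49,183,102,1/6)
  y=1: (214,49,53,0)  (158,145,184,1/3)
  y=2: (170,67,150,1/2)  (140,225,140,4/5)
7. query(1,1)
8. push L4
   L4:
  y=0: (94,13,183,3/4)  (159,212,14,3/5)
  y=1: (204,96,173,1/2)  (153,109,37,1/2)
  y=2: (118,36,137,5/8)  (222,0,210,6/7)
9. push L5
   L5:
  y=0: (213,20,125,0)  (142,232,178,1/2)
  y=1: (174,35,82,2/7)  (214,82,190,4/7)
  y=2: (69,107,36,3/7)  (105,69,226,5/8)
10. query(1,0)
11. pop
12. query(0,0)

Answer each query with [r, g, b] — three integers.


at x=0,y=1 over L1,L2:
after L1 α=4/7: [624/7, 764/7, 32/7]
after L2 α=7/8: [3105/28, 681/14, 4491/56]
= [111, 49, 80]

at x=0,y=0 over L1,L2:
+L1 (α=3/4) → [351/2, 495/4, 117/2]
+L2 (α=1/2) → [571/4, 1515/8, 617/4]
= [143, 189, 154]

at x=1,y=1 over L1,L3:
L1 α=2/3: [112, 266/3, 98/3]
L3 α=1/3: [382/3, 967/9, 748/9]
rounded: [127, 107, 83]

query (1,0) [L1,L3,L4,L5] — begin 0,0,0
+L1 (α=5/8) → [1215/8, 905/8, 105/8]
+L3 (α=1/6) → [6467/48, 5989/48, 447/16]
+L4 (α=3/5) → [3583/24, 21253/120, 783/40]
+L5 (α=1/2) → [6991/48, 49093/240, 7903/80]
→ [146, 205, 99]

query (0,0) [L1,L3,L4] — begin 0,0,0
L1 α=3/4: [351/2, 495/4, 117/2]
L3 α=3/5: [165, 99/2, 165]
L4 α=3/4: [447/4, 177/8, 357/2]
→ [112, 22, 178]


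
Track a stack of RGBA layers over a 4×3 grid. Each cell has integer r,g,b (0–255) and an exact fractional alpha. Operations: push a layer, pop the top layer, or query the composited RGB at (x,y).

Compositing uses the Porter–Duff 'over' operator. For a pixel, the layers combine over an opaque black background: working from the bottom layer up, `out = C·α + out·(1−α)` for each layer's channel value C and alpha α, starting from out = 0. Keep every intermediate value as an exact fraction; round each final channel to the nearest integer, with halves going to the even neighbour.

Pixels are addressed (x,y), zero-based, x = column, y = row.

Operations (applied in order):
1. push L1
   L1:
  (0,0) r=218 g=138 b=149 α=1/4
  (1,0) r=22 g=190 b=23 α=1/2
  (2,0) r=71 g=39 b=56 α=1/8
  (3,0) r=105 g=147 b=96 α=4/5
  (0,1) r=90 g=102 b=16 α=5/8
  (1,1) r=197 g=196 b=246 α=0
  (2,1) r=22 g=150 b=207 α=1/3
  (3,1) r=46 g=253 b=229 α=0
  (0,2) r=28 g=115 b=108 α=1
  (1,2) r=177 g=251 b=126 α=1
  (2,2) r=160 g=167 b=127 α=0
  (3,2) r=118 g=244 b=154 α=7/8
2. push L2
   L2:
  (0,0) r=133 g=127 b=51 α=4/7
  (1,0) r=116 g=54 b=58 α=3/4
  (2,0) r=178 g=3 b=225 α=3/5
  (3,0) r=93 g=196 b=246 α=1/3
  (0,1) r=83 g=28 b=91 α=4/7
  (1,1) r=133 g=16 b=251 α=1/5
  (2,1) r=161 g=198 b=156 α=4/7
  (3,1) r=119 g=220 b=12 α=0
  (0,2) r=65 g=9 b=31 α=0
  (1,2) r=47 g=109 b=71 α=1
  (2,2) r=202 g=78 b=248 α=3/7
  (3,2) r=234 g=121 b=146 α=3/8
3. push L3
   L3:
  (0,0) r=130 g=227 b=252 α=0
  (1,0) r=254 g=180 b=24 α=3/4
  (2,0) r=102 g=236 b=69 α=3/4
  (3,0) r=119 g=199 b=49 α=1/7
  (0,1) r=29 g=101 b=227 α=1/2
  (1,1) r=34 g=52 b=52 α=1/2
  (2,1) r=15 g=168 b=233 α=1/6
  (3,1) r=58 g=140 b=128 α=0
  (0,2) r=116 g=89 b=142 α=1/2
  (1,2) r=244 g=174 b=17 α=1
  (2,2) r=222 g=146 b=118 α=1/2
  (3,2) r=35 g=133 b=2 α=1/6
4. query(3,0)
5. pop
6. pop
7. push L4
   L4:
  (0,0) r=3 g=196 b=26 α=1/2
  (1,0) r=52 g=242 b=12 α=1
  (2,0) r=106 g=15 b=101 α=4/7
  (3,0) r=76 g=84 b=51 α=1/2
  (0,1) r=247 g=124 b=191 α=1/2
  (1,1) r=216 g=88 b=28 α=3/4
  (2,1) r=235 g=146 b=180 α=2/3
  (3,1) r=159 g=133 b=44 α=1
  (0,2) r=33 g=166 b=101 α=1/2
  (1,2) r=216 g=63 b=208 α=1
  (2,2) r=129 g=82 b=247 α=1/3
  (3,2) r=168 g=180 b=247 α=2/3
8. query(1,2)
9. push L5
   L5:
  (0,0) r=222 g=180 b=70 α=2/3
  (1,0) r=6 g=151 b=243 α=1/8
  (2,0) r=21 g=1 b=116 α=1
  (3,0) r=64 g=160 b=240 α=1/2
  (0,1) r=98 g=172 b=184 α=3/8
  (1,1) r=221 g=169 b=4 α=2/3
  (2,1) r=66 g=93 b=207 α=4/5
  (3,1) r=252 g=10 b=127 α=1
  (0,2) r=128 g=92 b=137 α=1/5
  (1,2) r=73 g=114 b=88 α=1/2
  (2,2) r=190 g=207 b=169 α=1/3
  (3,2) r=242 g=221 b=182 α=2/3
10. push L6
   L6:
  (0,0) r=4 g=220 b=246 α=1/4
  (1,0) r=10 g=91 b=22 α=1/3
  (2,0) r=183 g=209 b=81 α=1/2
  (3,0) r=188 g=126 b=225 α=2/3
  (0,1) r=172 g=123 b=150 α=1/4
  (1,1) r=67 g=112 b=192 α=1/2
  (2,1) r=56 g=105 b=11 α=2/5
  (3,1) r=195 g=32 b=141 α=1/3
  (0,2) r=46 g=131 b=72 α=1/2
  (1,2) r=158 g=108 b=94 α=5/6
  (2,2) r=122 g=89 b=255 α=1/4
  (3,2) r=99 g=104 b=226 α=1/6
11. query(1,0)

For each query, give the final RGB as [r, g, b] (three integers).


query (3,0) [L1,L2,L3] — begin 0,0,0
+L1 (α=4/5) → [84, 588/5, 384/5]
+L2 (α=1/3) → [87, 2156/15, 666/5]
+L3 (α=1/7) → [641/7, 5307/35, 4241/35]
= [92, 152, 121]

query (1,2) [L1,L4] — begin 0,0,0
after L1 α=1: [177, 251, 126]
after L4 α=1: [216, 63, 208]
rounded: [216, 63, 208]

query (1,0) [L1,L4,L5,L6] — begin 0,0,0
L1 α=1/2: [11, 95, 23/2]
L4 α=1: [52, 242, 12]
L5 α=1/8: [185/4, 1845/8, 327/8]
L6 α=1/3: [205/6, 2209/12, 415/12]
= [34, 184, 35]


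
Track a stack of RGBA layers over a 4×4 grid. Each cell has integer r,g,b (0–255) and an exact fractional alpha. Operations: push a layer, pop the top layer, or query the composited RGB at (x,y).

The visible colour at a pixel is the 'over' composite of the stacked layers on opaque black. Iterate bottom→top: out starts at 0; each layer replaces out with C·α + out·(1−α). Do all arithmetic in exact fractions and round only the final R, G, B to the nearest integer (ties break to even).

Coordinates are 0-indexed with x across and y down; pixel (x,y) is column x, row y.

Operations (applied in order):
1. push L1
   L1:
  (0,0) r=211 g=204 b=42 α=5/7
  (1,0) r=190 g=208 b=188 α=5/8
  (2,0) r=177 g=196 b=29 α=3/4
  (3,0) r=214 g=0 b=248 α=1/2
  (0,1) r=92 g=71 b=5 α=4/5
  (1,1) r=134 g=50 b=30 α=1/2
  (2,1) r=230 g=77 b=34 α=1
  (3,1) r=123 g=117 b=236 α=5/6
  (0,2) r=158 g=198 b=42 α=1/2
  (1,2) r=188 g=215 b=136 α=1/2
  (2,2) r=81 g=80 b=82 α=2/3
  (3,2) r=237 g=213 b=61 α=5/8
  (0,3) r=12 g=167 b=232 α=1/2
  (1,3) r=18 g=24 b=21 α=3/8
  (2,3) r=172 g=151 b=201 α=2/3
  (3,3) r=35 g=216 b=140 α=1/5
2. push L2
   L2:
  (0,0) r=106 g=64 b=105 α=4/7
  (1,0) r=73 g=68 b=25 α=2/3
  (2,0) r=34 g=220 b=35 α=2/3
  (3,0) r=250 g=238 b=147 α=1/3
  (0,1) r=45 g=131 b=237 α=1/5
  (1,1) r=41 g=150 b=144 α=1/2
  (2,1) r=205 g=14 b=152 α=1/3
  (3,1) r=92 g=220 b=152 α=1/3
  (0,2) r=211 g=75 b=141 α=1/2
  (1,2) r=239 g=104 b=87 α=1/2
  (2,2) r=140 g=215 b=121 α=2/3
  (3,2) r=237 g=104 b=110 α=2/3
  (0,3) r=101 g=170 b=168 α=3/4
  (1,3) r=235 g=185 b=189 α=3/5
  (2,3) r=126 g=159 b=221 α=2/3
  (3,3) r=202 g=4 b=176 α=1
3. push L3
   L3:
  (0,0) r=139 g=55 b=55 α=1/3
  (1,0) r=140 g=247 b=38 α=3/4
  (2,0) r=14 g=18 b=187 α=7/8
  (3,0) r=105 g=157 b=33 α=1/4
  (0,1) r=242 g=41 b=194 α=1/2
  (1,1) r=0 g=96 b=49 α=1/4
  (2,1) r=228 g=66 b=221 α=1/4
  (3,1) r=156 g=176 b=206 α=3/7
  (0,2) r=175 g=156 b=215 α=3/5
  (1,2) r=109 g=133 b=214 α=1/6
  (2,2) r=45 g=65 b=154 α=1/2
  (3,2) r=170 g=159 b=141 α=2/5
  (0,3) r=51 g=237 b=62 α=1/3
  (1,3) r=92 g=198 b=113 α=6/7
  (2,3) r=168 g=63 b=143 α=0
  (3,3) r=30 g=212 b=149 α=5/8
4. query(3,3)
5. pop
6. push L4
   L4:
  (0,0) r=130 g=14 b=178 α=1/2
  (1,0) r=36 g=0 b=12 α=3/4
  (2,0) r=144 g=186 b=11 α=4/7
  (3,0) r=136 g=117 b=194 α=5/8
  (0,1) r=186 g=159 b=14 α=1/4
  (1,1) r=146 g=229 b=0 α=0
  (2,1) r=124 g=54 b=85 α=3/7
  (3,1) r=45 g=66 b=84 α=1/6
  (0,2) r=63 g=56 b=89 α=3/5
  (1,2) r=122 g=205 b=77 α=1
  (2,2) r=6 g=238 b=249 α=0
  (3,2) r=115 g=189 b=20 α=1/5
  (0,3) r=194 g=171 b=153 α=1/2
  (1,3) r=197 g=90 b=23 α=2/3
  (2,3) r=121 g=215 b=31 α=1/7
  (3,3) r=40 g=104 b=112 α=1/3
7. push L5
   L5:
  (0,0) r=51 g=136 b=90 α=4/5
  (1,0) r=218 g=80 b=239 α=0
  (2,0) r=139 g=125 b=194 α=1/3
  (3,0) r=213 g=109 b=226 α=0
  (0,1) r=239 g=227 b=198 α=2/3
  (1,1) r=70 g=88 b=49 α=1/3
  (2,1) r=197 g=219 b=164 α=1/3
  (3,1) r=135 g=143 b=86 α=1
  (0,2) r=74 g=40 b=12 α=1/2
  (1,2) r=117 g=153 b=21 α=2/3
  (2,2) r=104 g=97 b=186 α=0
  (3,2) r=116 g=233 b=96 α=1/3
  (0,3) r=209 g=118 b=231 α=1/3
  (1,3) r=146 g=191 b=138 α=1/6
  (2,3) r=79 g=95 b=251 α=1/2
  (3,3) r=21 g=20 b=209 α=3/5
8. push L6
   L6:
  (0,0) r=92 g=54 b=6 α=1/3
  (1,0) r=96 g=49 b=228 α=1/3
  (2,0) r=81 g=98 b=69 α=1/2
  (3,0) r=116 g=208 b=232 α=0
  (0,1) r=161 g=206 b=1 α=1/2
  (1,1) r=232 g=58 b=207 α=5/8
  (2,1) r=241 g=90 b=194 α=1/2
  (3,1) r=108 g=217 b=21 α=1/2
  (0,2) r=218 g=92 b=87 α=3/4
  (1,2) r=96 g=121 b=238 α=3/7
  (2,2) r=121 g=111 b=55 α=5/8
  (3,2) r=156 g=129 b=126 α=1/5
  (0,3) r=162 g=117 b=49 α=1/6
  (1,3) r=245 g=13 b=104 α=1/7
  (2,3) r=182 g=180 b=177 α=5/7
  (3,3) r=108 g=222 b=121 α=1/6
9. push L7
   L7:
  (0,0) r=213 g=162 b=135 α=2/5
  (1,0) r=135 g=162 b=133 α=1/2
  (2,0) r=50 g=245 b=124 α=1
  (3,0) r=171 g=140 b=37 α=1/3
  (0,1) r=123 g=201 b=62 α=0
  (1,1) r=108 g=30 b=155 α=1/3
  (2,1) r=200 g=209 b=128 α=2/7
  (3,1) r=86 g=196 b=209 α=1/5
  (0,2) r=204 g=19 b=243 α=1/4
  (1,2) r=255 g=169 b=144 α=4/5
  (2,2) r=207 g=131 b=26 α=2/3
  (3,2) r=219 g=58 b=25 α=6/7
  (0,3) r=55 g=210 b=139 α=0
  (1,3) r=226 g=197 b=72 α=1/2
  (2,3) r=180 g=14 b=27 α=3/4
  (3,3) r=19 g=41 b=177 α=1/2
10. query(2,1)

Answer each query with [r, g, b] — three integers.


at x=3,y=3 over L1,L2,L3:
L1 α=1/5: [7, 216/5, 28]
L2 α=1: [202, 4, 176]
L3 α=5/8: [189/2, 134, 1273/8]
= [94, 134, 159]

at x=2,y=1 over L1,L2,L4,L5,L6,L7:
L1 α=1: [230, 77, 34]
L2 α=1/3: [665/3, 56, 220/3]
L4 α=3/7: [3776/21, 386/7, 235/3]
L5 α=1/3: [11689/63, 2305/21, 962/9]
L6 α=1/2: [13436/63, 4195/42, 1354/9]
L7 α=2/7: [92380/441, 38531/294, 9074/63]
= [209, 131, 144]


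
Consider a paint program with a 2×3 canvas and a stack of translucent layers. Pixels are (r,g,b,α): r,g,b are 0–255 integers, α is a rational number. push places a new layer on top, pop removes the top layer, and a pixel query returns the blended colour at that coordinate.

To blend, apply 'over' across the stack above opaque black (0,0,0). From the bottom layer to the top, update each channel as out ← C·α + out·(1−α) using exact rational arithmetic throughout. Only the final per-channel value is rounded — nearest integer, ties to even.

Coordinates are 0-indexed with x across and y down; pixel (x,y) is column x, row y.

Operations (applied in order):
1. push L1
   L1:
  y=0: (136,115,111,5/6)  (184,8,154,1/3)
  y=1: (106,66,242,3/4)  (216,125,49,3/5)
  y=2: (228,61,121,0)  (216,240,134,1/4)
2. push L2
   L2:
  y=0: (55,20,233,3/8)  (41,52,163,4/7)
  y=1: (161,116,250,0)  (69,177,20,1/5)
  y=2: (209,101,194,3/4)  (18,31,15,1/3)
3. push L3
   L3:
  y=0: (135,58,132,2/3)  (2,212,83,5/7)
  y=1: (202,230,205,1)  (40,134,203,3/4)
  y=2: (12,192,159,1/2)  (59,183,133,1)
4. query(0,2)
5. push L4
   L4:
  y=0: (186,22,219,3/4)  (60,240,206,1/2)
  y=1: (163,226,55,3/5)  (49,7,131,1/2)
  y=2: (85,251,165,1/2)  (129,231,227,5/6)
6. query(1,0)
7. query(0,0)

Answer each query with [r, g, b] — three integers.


(0,2) stack=L1,L2,L3; from [0,0,0]:
after L1 α=0: [0, 0, 0]
after L2 α=3/4: [627/4, 303/4, 291/2]
after L3 α=1/2: [675/8, 1071/8, 609/4]
= [84, 134, 152]

query (1,0) [L1,L2,L3,L4] — begin 0,0,0
L1 α=1/3: [184/3, 8/3, 154/3]
L2 α=4/7: [348/7, 216/7, 806/7]
L3 α=5/7: [766/49, 7852/49, 4517/49]
L4 α=1/2: [1853/49, 9806/49, 14611/98]
→ [38, 200, 149]

query (0,0) [L1,L2,L3,L4] — begin 0,0,0
after L1 α=5/6: [340/3, 575/6, 185/2]
after L2 α=3/8: [2195/24, 3235/48, 2323/16]
after L3 α=2/3: [8675/72, 8803/144, 6547/48]
after L4 α=3/4: [48851/288, 18307/576, 38083/192]
→ [170, 32, 198]


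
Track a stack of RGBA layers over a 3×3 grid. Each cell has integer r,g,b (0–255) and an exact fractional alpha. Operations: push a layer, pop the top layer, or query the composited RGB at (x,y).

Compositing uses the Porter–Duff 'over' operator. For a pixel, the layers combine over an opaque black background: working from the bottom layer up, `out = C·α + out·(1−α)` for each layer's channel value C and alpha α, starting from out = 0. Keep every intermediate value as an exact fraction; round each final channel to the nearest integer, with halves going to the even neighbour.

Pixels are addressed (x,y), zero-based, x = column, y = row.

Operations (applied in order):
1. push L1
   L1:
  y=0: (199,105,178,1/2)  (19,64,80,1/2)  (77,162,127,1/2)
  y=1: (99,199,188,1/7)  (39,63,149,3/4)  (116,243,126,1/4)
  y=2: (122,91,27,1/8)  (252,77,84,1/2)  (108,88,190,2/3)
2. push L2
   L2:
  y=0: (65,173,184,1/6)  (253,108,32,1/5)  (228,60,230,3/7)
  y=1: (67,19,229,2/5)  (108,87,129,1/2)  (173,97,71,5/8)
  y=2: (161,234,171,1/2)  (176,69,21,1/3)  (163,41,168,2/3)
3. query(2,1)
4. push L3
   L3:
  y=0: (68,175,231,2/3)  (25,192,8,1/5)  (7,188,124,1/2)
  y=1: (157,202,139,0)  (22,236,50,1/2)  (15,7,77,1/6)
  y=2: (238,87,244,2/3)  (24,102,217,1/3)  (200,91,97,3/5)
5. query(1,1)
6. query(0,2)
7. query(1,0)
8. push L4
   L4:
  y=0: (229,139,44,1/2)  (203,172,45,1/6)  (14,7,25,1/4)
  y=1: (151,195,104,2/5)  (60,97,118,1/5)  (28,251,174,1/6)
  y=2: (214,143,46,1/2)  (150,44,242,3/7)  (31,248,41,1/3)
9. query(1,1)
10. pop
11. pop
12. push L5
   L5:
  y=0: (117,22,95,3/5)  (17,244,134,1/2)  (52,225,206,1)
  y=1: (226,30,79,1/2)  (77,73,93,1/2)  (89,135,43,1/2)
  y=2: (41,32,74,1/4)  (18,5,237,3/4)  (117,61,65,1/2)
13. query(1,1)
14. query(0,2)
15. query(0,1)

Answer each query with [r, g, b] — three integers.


at x=2,y=1 over L1,L2:
+L1 (α=1/4) → [29, 243/4, 63/2]
+L2 (α=5/8) → [119, 2669/32, 899/16]
rounded: [119, 83, 56]

at x=1,y=1 over L1,L2,L3:
L1 α=3/4: [117/4, 189/4, 447/4]
L2 α=1/2: [549/8, 537/8, 963/8]
L3 α=1/2: [725/16, 2425/16, 1363/16]
rounded: [45, 152, 85]

at x=0,y=2 over L1,L2,L3:
after L1 α=1/8: [61/4, 91/8, 27/8]
after L2 α=1/2: [705/8, 1963/16, 1395/16]
after L3 α=2/3: [4513/24, 4747/48, 9203/48]
rounded: [188, 99, 192]

at x=1,y=0 over L1,L2,L3:
+L1 (α=1/2) → [19/2, 32, 40]
+L2 (α=1/5) → [291/5, 236/5, 192/5]
+L3 (α=1/5) → [1289/25, 1904/25, 808/25]
→ [52, 76, 32]

query (1,1) [L1,L2,L3,L4] — begin 0,0,0
after L1 α=3/4: [117/4, 189/4, 447/4]
after L2 α=1/2: [549/8, 537/8, 963/8]
after L3 α=1/2: [725/16, 2425/16, 1363/16]
after L4 α=1/5: [193/4, 2813/20, 367/4]
= [48, 141, 92]

query (1,1) [L1,L2,L5] — begin 0,0,0
after L1 α=3/4: [117/4, 189/4, 447/4]
after L2 α=1/2: [549/8, 537/8, 963/8]
after L5 α=1/2: [1165/16, 1121/16, 1707/16]
rounded: [73, 70, 107]

at x=0,y=2 over L1,L2,L5:
+L1 (α=1/8) → [61/4, 91/8, 27/8]
+L2 (α=1/2) → [705/8, 1963/16, 1395/16]
+L5 (α=1/4) → [2443/32, 6401/64, 5369/64]
= [76, 100, 84]

query (0,1) [L1,L2,L5] — begin 0,0,0
+L1 (α=1/7) → [99/7, 199/7, 188/7]
+L2 (α=2/5) → [247/7, 863/35, 754/7]
+L5 (α=1/2) → [1829/14, 1913/70, 1307/14]
= [131, 27, 93]


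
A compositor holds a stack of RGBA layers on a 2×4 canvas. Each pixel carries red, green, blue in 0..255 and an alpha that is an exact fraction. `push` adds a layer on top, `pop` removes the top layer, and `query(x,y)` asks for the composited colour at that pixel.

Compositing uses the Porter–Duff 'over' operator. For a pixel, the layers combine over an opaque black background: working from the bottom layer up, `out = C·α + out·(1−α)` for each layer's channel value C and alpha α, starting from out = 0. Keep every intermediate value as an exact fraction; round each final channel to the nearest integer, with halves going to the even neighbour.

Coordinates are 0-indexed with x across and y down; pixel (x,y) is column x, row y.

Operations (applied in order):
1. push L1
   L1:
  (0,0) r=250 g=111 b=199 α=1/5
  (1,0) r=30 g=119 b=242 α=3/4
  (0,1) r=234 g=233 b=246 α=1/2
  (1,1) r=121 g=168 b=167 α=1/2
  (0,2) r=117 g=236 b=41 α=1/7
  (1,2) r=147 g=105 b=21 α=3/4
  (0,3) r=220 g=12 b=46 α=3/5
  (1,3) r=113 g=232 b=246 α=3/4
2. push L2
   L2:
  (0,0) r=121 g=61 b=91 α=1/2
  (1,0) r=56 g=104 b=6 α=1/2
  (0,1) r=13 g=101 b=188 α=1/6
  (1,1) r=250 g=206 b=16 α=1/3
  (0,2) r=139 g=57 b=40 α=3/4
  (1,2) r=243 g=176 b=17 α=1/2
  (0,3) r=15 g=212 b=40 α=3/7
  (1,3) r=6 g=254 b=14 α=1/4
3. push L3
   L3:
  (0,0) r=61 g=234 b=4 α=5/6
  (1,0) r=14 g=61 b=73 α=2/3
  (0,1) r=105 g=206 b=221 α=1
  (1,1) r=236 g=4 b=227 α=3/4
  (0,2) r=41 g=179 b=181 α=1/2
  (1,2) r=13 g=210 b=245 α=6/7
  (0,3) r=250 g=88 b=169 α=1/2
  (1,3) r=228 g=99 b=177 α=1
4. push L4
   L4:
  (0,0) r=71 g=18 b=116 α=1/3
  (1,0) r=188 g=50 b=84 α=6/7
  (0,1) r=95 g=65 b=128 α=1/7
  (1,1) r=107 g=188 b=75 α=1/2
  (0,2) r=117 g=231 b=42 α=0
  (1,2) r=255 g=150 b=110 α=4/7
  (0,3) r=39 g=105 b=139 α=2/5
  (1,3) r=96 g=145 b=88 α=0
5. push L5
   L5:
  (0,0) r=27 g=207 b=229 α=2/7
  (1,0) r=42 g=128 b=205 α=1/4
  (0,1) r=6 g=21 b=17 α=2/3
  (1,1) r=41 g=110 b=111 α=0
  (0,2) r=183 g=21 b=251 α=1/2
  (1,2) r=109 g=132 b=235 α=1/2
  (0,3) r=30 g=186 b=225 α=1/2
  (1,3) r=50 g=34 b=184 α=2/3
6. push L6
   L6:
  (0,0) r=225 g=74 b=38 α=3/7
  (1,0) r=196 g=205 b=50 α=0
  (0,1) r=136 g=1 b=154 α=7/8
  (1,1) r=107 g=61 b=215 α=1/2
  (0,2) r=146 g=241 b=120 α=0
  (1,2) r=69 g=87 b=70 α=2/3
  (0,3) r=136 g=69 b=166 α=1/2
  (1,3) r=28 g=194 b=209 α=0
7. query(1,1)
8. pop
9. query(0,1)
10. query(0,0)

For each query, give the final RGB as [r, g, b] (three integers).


at x=1,y=1 over L1,L2,L3,L4,L5,L6:
+L1 (α=1/2) → [121/2, 84, 167/2]
+L2 (α=1/3) → [371/3, 374/3, 61]
+L3 (α=3/4) → [2495/12, 205/6, 371/2]
+L4 (α=1/2) → [3779/24, 1333/12, 521/4]
+L5 (α=0) → [3779/24, 1333/12, 521/4]
+L6 (α=1/2) → [6347/48, 2065/24, 1381/8]
rounded: [132, 86, 173]

at x=0,y=1 over L1,L2,L3,L4,L5:
after L1 α=1/2: [117, 233/2, 123]
after L2 α=1/6: [299/3, 1367/12, 803/6]
after L3 α=1: [105, 206, 221]
after L4 α=1/7: [725/7, 1301/7, 1454/7]
after L5 α=2/3: [809/21, 1595/21, 564/7]
= [39, 76, 81]

query (0,0) [L1,L2,L3,L4,L5] — begin 0,0,0
L1 α=1/5: [50, 111/5, 199/5]
L2 α=1/2: [171/2, 208/5, 327/5]
L3 α=5/6: [781/12, 3029/15, 427/30]
L4 α=1/3: [1207/18, 6328/45, 2167/45]
L5 α=2/7: [1001/18, 10054/63, 6289/63]
→ [56, 160, 100]


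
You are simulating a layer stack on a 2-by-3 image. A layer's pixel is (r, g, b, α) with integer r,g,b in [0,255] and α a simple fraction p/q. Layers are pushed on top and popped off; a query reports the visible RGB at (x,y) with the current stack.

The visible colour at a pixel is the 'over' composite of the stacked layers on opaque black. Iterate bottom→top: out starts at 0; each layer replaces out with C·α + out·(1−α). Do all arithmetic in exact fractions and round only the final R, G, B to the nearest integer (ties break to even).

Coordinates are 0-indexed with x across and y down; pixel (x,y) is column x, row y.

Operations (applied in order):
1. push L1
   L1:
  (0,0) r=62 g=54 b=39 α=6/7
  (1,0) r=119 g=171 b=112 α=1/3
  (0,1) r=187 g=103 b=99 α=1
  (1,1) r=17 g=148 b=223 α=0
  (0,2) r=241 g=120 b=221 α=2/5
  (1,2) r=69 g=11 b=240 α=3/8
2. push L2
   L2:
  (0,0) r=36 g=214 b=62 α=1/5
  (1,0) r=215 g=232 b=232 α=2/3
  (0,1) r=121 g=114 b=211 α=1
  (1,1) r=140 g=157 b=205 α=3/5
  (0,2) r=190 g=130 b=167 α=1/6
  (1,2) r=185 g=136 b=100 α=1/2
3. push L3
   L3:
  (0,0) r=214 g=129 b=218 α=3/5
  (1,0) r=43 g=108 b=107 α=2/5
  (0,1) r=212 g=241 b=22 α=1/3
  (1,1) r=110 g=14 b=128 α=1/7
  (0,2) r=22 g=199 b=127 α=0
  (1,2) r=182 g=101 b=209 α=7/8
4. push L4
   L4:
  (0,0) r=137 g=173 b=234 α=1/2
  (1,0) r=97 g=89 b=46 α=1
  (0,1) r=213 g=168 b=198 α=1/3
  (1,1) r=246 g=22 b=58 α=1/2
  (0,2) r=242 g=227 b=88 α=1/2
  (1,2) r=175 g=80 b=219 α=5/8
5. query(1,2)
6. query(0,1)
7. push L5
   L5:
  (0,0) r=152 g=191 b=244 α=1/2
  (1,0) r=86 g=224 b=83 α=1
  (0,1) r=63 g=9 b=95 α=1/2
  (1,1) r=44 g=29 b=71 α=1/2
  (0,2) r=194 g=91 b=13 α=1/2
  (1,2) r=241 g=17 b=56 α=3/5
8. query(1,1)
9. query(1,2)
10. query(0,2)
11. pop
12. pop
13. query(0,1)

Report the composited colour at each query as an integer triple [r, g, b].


at x=1,y=2 over L1,L2,L3,L4:
L1 α=3/8: [207/8, 33/8, 90]
L2 α=1/2: [1687/16, 1121/16, 95]
L3 α=7/8: [22071/128, 12433/128, 779/4]
L4 α=5/8: [178213/1024, 88499/1024, 6717/32]
rounded: [174, 86, 210]

(0,1) stack=L1,L2,L3,L4; from [0,0,0]:
+L1 (α=1) → [187, 103, 99]
+L2 (α=1) → [121, 114, 211]
+L3 (α=1/3) → [454/3, 469/3, 148]
+L4 (α=1/3) → [1547/9, 1442/9, 494/3]
→ [172, 160, 165]

(1,1) stack=L1,L2,L3,L4,L5; from [0,0,0]:
after L1 α=0: [0, 0, 0]
after L2 α=3/5: [84, 471/5, 123]
after L3 α=1/7: [614/7, 2896/35, 866/7]
after L4 α=1/2: [1168/7, 1833/35, 636/7]
after L5 α=1/2: [738/7, 1424/35, 1133/14]
rounded: [105, 41, 81]

at x=1,y=2 over L1,L2,L3,L4,L5:
after L1 α=3/8: [207/8, 33/8, 90]
after L2 α=1/2: [1687/16, 1121/16, 95]
after L3 α=7/8: [22071/128, 12433/128, 779/4]
after L4 α=5/8: [178213/1024, 88499/1024, 6717/32]
after L5 α=3/5: [548389/2560, 114611/2560, 1881/16]
rounded: [214, 45, 118]

(0,2) stack=L1,L2,L3,L4,L5; from [0,0,0]:
L1 α=2/5: [482/5, 48, 442/5]
L2 α=1/6: [112, 185/3, 203/2]
L3 α=0: [112, 185/3, 203/2]
L4 α=1/2: [177, 433/3, 379/4]
L5 α=1/2: [371/2, 353/3, 431/8]
= [186, 118, 54]

(0,1) stack=L1,L2,L3; from [0,0,0]:
+L1 (α=1) → [187, 103, 99]
+L2 (α=1) → [121, 114, 211]
+L3 (α=1/3) → [454/3, 469/3, 148]
rounded: [151, 156, 148]


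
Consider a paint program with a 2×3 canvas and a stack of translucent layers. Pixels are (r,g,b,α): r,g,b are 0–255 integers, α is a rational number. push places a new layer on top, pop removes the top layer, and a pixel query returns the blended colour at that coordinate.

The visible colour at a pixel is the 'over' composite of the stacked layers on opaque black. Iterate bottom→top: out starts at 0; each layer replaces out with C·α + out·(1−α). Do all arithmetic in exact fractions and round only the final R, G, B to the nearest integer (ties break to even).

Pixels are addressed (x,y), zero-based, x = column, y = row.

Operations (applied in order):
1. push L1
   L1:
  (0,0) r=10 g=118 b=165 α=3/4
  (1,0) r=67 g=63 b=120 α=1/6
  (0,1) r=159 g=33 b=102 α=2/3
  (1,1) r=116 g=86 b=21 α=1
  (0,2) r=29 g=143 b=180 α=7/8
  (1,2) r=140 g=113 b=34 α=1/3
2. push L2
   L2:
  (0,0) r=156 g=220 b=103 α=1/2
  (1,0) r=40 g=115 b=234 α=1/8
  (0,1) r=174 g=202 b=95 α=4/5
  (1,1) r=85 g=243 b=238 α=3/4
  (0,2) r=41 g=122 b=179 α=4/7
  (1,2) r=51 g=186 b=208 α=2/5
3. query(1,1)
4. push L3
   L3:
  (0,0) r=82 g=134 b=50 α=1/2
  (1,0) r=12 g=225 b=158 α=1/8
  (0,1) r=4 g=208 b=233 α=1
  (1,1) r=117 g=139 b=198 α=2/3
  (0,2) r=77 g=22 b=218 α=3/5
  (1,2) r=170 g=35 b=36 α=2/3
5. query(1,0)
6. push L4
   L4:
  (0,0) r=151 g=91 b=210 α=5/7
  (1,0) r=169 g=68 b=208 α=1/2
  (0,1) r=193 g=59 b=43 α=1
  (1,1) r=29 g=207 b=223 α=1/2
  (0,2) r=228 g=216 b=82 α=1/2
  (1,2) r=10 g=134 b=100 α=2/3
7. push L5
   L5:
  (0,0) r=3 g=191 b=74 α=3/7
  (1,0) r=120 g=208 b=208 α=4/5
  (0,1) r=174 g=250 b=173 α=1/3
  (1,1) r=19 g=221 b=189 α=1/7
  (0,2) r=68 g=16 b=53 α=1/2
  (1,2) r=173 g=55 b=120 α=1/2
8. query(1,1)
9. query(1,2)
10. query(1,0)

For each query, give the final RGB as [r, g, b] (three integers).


query (1,1) [L1,L2] — begin 0,0,0
after L1 α=1: [116, 86, 21]
after L2 α=3/4: [371/4, 815/4, 735/4]
= [93, 204, 184]

at x=1,y=0 over L1,L2,L3:
after L1 α=1/6: [67/6, 21/2, 20]
after L2 α=1/8: [709/48, 377/16, 187/4]
after L3 α=1/8: [5539/384, 6239/128, 1941/32]
rounded: [14, 49, 61]

query (1,1) [L1,L2,L3,L4,L5] — begin 0,0,0
after L1 α=1: [116, 86, 21]
after L2 α=3/4: [371/4, 815/4, 735/4]
after L3 α=2/3: [1307/12, 1927/12, 773/4]
after L4 α=1/2: [1655/24, 4411/24, 1665/8]
after L5 α=1/7: [1731/28, 5295/28, 5751/28]
rounded: [62, 189, 205]

query (1,2) [L1,L2,L3,L4,L5] — begin 0,0,0
after L1 α=1/3: [140/3, 113/3, 34/3]
after L2 α=2/5: [242/5, 97, 90]
after L3 α=2/3: [1942/15, 167/3, 54]
after L4 α=2/3: [2242/45, 971/9, 254/3]
after L5 α=1/2: [10027/90, 733/9, 307/3]
rounded: [111, 81, 102]

at x=1,y=0 over L1,L2,L3,L4,L5:
L1 α=1/6: [67/6, 21/2, 20]
L2 α=1/8: [709/48, 377/16, 187/4]
L3 α=1/8: [5539/384, 6239/128, 1941/32]
L4 α=1/2: [70435/768, 14943/256, 8597/64]
L5 α=4/5: [87815/768, 45587/256, 12369/64]
rounded: [114, 178, 193]


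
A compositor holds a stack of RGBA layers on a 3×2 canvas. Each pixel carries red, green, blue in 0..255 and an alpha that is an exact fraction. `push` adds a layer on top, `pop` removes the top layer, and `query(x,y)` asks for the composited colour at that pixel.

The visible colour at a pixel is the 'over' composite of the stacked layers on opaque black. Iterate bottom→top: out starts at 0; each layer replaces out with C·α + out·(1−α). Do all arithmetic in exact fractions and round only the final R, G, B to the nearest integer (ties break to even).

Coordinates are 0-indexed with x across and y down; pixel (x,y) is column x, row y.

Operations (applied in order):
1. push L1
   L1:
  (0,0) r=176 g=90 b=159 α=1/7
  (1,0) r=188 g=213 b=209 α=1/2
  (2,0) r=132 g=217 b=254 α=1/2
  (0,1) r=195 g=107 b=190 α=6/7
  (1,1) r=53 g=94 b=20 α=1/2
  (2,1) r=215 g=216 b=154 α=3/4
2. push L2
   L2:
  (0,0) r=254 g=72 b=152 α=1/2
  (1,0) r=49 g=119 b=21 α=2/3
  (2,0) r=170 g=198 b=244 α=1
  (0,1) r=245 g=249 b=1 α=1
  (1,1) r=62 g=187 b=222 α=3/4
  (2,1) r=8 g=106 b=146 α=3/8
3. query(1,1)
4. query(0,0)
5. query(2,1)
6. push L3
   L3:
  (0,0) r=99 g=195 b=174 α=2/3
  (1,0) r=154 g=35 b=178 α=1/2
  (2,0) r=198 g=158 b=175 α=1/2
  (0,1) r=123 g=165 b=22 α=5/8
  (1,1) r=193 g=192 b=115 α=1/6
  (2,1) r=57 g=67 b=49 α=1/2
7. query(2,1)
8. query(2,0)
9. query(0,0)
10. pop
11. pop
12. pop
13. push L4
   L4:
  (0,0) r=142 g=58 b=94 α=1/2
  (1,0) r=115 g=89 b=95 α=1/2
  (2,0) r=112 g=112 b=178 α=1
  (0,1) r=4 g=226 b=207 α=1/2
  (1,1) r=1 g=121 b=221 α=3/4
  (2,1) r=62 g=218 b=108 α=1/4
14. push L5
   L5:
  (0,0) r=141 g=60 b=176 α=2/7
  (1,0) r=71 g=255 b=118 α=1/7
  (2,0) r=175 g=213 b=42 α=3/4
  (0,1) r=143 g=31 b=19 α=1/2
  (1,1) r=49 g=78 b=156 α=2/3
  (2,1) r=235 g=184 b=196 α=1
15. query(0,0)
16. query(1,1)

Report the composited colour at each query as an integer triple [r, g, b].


(1,1) stack=L1,L2; from [0,0,0]:
+L1 (α=1/2) → [53/2, 47, 10]
+L2 (α=3/4) → [425/8, 152, 169]
= [53, 152, 169]

(0,0) stack=L1,L2; from [0,0,0]:
after L1 α=1/7: [176/7, 90/7, 159/7]
after L2 α=1/2: [977/7, 297/7, 1223/14]
→ [140, 42, 87]

(2,1) stack=L1,L2; from [0,0,0]:
+L1 (α=3/4) → [645/4, 162, 231/2]
+L2 (α=3/8) → [3321/32, 141, 2031/16]
→ [104, 141, 127]

query (2,1) [L1,L2,L3] — begin 0,0,0
after L1 α=3/4: [645/4, 162, 231/2]
after L2 α=3/8: [3321/32, 141, 2031/16]
after L3 α=1/2: [5145/64, 104, 2815/32]
rounded: [80, 104, 88]

query (2,0) [L1,L2,L3] — begin 0,0,0
after L1 α=1/2: [66, 217/2, 127]
after L2 α=1: [170, 198, 244]
after L3 α=1/2: [184, 178, 419/2]
rounded: [184, 178, 210]

at x=0,y=0 over L1,L2,L3:
+L1 (α=1/7) → [176/7, 90/7, 159/7]
+L2 (α=1/2) → [977/7, 297/7, 1223/14]
+L3 (α=2/3) → [2363/21, 1009/7, 6095/42]
= [113, 144, 145]

at x=0,y=0 over L4,L5:
L4 α=1/2: [71, 29, 47]
L5 α=2/7: [91, 265/7, 587/7]
= [91, 38, 84]

query (1,1) [L4,L5] — begin 0,0,0
L4 α=3/4: [3/4, 363/4, 663/4]
L5 α=2/3: [395/12, 329/4, 637/4]
→ [33, 82, 159]


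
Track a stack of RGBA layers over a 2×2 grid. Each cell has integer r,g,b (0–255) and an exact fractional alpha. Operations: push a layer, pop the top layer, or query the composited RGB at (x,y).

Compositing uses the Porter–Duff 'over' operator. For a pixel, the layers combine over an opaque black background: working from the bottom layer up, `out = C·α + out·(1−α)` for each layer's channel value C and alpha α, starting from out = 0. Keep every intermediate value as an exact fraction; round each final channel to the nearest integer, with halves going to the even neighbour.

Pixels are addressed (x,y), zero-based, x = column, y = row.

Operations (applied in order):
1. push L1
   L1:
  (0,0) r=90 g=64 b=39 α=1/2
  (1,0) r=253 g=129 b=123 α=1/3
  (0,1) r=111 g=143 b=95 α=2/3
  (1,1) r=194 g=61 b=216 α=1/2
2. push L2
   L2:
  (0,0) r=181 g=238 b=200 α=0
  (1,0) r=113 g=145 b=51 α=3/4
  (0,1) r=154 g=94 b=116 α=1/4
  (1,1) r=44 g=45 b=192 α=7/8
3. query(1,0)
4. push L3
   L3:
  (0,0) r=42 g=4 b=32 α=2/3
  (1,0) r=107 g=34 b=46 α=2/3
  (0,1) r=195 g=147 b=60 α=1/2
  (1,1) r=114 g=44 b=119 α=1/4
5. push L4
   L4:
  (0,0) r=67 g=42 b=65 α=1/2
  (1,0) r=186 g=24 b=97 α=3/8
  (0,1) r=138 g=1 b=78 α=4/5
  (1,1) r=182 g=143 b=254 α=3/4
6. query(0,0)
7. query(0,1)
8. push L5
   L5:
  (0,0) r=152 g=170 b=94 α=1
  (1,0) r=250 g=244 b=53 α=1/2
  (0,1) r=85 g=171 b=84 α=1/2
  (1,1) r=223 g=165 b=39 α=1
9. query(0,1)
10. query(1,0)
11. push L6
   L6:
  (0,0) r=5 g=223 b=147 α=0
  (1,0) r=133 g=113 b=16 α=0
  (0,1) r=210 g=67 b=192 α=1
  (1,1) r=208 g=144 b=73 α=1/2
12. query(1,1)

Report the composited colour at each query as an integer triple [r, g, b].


query (1,0) [L1,L2] — begin 0,0,0
after L1 α=1/3: [253/3, 43, 41]
after L2 α=3/4: [635/6, 239/2, 97/2]
rounded: [106, 120, 48]

(0,0) stack=L1,L2,L3,L4; from [0,0,0]:
L1 α=1/2: [45, 32, 39/2]
L2 α=0: [45, 32, 39/2]
L3 α=2/3: [43, 40/3, 167/6]
L4 α=1/2: [55, 83/3, 557/12]
= [55, 28, 46]

(0,1) stack=L1,L2,L3,L4; from [0,0,0]:
L1 α=2/3: [74, 286/3, 190/3]
L2 α=1/4: [94, 95, 153/2]
L3 α=1/2: [289/2, 121, 273/4]
L4 α=4/5: [1393/10, 25, 1521/20]
rounded: [139, 25, 76]

query (0,1) [L1,L2,L3,L4,L5] — begin 0,0,0
+L1 (α=2/3) → [74, 286/3, 190/3]
+L2 (α=1/4) → [94, 95, 153/2]
+L3 (α=1/2) → [289/2, 121, 273/4]
+L4 (α=4/5) → [1393/10, 25, 1521/20]
+L5 (α=1/2) → [2243/20, 98, 3201/40]
rounded: [112, 98, 80]

at x=1,y=0 over L1,L2,L3,L4,L5:
after L1 α=1/3: [253/3, 43, 41]
after L2 α=3/4: [635/6, 239/2, 97/2]
after L3 α=2/3: [1919/18, 125/2, 281/6]
after L4 α=3/8: [19639/144, 769/16, 3151/48]
after L5 α=1/2: [55639/288, 4673/32, 5695/96]
rounded: [193, 146, 59]

query (1,1) [L1,L2,L3,L4,L5,L6] — begin 0,0,0
+L1 (α=1/2) → [97, 61/2, 108]
+L2 (α=7/8) → [405/8, 691/16, 363/2]
+L3 (α=1/4) → [2127/32, 2777/64, 1327/8]
+L4 (α=3/4) → [19599/128, 30233/256, 7423/32]
+L5 (α=1) → [223, 165, 39]
+L6 (α=1/2) → [431/2, 309/2, 56]
= [216, 154, 56]


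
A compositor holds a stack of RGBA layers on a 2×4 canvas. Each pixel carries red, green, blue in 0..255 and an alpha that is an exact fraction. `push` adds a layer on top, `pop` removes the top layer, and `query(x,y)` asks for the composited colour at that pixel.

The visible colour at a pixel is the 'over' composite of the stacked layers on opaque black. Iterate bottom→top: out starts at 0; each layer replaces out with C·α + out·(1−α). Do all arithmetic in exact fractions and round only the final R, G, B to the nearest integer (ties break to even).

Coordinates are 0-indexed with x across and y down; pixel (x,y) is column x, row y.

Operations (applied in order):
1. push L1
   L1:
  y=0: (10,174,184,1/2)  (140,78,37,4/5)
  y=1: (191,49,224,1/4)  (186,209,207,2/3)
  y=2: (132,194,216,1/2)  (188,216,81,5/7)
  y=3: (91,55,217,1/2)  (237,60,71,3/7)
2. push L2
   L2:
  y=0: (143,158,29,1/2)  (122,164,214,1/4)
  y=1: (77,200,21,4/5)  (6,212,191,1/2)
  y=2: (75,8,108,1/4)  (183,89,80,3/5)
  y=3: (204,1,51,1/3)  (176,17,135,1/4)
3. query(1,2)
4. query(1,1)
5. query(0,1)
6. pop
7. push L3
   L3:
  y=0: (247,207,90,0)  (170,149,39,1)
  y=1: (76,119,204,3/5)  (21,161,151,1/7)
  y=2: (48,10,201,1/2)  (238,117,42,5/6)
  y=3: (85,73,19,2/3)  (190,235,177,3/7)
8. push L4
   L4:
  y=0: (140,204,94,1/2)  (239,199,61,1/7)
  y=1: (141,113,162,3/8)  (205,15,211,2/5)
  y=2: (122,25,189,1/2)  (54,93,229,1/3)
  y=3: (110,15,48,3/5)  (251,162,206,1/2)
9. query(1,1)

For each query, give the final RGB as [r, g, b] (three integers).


at x=1,y=2 over L1,L2:
+L1 (α=5/7) → [940/7, 1080/7, 405/7]
+L2 (α=3/5) → [5723/35, 4029/35, 498/7]
→ [164, 115, 71]

query (1,1) [L1,L2] — begin 0,0,0
L1 α=2/3: [124, 418/3, 138]
L2 α=1/2: [65, 527/3, 329/2]
→ [65, 176, 164]

query (0,1) [L1,L2] — begin 0,0,0
after L1 α=1/4: [191/4, 49/4, 56]
after L2 α=4/5: [1423/20, 3249/20, 28]
= [71, 162, 28]

query (1,1) [L1,L3,L4] — begin 0,0,0
L1 α=2/3: [124, 418/3, 138]
L3 α=1/7: [765/7, 997/7, 979/7]
L4 α=2/5: [1033/7, 3201/35, 5891/35]
→ [148, 91, 168]
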